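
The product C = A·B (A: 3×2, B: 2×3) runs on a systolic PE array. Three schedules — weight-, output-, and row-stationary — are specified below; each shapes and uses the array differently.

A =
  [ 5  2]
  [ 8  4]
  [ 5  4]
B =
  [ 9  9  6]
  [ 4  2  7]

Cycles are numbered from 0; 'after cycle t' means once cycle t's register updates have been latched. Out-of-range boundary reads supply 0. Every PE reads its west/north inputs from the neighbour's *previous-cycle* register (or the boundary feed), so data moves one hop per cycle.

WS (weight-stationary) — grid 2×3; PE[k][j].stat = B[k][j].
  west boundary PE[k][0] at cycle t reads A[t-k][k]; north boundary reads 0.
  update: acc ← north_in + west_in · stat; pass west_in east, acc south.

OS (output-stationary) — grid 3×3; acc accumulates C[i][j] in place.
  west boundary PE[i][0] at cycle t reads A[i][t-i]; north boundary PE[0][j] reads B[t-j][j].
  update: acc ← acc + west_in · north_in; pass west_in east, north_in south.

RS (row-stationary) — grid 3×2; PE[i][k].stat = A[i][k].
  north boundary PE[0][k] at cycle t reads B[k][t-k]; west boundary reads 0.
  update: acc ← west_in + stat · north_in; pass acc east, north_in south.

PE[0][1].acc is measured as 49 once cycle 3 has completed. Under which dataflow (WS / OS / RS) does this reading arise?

WS (2×3 grid), PE[0][1]:
  t=0 PE[0][1]: acc=0 h=0 v=0
  t=1 PE[0][1]: acc=45 h=5 v=45
  t=2 PE[0][1]: acc=72 h=8 v=72
  t=3 PE[0][1]: acc=45 h=5 v=45
OS (3×3 grid), PE[0][1]:
  t=0 PE[0][1]: acc=0 h=0 v=0
  t=1 PE[0][1]: acc=45 h=5 v=9
  t=2 PE[0][1]: acc=49 h=2 v=2
  t=3 PE[0][1]: acc=49 h=0 v=0
RS (3×2 grid), PE[0][1]:
  t=0 PE[0][1]: acc=0 h=0 v=0
  t=1 PE[0][1]: acc=53 h=53 v=4
  t=2 PE[0][1]: acc=49 h=49 v=2
  t=3 PE[0][1]: acc=44 h=44 v=7

dataflow = OS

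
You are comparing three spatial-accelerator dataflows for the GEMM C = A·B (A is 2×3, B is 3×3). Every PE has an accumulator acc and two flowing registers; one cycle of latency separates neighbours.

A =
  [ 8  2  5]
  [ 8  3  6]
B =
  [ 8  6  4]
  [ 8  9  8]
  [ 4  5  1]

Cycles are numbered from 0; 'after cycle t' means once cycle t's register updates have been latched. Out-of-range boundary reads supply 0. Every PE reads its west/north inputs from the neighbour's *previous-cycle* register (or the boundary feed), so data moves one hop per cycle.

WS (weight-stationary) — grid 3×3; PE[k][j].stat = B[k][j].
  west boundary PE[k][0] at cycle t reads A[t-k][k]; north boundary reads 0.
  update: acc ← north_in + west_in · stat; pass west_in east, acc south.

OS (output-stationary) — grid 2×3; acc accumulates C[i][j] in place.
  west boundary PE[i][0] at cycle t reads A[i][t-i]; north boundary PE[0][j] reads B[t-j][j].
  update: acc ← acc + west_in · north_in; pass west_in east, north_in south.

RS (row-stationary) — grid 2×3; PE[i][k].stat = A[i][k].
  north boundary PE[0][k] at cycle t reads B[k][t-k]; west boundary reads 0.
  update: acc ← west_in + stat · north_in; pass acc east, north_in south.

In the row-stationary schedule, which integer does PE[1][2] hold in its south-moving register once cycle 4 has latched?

Tracing RS — 2×3 array, target PE[1][2]:
  step 0 · PE0,2: acc=0; fwd→0 fwd↓0
  step 0 · PE1,1: acc=0; fwd→0 fwd↓0
  step 0 · PE1,2: acc=0; fwd→0 fwd↓0
  step 1 · PE0,2: acc=0; fwd→0 fwd↓0
  step 1 · PE1,1: acc=0; fwd→0 fwd↓0
  step 1 · PE1,2: acc=0; fwd→0 fwd↓0
  step 2 · PE0,2: acc=100; fwd→100 fwd↓4
  step 2 · PE1,1: acc=88; fwd→88 fwd↓8
  step 2 · PE1,2: acc=0; fwd→0 fwd↓0
  step 3 · PE0,2: acc=91; fwd→91 fwd↓5
  step 3 · PE1,1: acc=75; fwd→75 fwd↓9
  step 3 · PE1,2: acc=112; fwd→112 fwd↓4
  step 4 · PE0,2: acc=53; fwd→53 fwd↓1
  step 4 · PE1,1: acc=56; fwd→56 fwd↓8
  step 4 · PE1,2: acc=105; fwd→105 fwd↓5

register = 5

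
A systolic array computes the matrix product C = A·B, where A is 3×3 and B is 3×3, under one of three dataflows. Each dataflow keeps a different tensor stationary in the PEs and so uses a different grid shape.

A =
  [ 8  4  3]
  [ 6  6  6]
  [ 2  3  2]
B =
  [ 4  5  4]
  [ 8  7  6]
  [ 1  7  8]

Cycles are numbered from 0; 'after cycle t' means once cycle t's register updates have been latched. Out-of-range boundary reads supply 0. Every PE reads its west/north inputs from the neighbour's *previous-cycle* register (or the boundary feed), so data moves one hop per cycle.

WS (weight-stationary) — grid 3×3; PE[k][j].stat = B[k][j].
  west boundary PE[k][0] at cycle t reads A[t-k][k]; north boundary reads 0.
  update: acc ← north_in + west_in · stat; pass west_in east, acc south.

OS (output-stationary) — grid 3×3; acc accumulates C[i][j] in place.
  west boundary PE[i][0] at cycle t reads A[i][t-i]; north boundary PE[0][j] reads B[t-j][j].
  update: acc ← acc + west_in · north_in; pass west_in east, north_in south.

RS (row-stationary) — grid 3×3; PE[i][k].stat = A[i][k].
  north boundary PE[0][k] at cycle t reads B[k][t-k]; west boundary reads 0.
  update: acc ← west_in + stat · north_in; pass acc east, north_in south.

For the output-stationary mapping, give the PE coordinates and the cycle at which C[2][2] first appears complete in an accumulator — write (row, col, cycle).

(row, col, cycle) = (2, 2, 6)

OS: C[2][2] accumulates in PE[2][2]:
  cycle 0: PE[2][2] → acc 0, east 0, south 0
  cycle 1: PE[2][2] → acc 0, east 0, south 0
  cycle 2: PE[2][2] → acc 0, east 0, south 0
  cycle 3: PE[2][2] → acc 0, east 0, south 0
  cycle 4: PE[2][2] → acc 8, east 2, south 4
  cycle 5: PE[2][2] → acc 26, east 3, south 6
  cycle 6: PE[2][2] → acc 42, east 2, south 8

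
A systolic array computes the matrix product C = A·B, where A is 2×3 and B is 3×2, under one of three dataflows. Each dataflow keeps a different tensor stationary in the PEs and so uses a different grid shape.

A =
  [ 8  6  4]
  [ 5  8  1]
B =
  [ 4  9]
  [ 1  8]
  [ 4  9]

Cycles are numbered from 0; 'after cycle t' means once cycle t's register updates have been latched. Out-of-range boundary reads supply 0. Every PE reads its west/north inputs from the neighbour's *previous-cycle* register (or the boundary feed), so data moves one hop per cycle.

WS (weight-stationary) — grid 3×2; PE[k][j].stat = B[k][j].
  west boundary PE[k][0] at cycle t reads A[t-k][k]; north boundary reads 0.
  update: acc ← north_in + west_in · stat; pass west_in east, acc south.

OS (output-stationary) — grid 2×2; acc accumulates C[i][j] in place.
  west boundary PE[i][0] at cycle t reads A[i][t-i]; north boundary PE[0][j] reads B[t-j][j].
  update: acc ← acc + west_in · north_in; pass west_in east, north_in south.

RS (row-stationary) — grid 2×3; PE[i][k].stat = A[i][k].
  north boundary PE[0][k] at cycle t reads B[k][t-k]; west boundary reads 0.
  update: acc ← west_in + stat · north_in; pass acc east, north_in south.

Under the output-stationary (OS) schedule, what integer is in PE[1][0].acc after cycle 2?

PE[1][0].acc = 28

OS 2×2: PE[1][0] cycle-by-cycle (with neighbour feeds):
  0: (0,0).acc=32  regs=<8,4>
  0: (1,0).acc=0  regs=<0,0>
  1: (0,0).acc=38  regs=<6,1>
  1: (1,0).acc=20  regs=<5,4>
  2: (0,0).acc=54  regs=<4,4>
  2: (1,0).acc=28  regs=<8,1>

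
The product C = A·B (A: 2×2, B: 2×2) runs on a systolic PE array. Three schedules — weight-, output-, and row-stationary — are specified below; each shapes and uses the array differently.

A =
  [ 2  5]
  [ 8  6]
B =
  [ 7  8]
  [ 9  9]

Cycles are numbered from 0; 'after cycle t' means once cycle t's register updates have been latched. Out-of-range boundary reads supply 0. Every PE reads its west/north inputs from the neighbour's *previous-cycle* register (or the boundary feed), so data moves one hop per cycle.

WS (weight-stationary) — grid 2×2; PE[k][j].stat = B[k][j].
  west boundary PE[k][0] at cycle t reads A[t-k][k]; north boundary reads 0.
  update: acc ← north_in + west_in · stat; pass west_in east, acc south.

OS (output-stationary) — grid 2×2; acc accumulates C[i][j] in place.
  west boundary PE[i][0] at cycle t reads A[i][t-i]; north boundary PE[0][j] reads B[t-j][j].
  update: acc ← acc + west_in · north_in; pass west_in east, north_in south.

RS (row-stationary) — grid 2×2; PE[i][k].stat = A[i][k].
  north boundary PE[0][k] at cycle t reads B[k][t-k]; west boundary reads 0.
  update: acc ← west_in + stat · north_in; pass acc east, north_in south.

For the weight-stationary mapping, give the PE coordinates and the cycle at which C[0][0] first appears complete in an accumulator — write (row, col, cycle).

WS: C[0][0] accumulates in PE[1][0]:
  @0  [1,0]  acc 0  |  →0  ↓0
  @1  [1,0]  acc 59  |  →5  ↓59

(row, col, cycle) = (1, 0, 1)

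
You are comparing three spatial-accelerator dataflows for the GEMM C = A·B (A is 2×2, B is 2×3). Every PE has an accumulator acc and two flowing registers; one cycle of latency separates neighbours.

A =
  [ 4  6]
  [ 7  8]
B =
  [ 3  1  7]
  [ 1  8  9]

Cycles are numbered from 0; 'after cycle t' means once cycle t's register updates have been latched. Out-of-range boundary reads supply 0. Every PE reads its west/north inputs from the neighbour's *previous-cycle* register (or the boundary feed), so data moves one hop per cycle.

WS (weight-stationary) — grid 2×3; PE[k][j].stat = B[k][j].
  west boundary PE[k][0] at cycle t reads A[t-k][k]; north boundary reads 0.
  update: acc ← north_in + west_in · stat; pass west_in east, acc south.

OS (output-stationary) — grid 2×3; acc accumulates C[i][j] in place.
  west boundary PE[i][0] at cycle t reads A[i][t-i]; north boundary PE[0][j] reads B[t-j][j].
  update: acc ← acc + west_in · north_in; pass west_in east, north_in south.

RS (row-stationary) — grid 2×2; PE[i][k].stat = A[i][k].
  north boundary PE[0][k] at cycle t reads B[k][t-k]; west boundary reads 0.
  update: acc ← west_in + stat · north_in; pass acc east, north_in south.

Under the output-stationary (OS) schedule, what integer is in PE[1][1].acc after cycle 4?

PE[1][1].acc = 71

OS (2×3). Following PE[1][1] plus its west/north inputs:
  0: (0,1).acc=0  regs=<0,0>
  0: (1,0).acc=0  regs=<0,0>
  0: (1,1).acc=0  regs=<0,0>
  1: (0,1).acc=4  regs=<4,1>
  1: (1,0).acc=21  regs=<7,3>
  1: (1,1).acc=0  regs=<0,0>
  2: (0,1).acc=52  regs=<6,8>
  2: (1,0).acc=29  regs=<8,1>
  2: (1,1).acc=7  regs=<7,1>
  3: (0,1).acc=52  regs=<0,0>
  3: (1,0).acc=29  regs=<0,0>
  3: (1,1).acc=71  regs=<8,8>
  4: (0,1).acc=52  regs=<0,0>
  4: (1,0).acc=29  regs=<0,0>
  4: (1,1).acc=71  regs=<0,0>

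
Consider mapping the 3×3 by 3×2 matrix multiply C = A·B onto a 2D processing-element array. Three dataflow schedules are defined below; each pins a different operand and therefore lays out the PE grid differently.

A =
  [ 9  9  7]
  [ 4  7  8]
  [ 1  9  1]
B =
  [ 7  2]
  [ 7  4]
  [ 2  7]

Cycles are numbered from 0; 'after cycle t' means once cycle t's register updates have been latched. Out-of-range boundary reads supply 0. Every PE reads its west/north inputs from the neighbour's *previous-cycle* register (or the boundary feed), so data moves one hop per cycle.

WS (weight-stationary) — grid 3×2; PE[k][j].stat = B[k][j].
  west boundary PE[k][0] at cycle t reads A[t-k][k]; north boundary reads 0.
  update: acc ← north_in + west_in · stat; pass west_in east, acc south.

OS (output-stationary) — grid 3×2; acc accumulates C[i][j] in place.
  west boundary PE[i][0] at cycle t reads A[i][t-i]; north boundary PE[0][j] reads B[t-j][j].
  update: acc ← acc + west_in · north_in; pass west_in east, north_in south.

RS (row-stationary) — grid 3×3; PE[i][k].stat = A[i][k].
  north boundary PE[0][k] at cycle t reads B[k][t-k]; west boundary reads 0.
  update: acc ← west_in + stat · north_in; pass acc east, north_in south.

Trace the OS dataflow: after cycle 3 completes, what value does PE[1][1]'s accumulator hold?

PE[1][1].acc = 36

OS 3×2: PE[1][1] cycle-by-cycle (with neighbour feeds):
  cycle 0: PE[0][1] → acc 0, east 0, south 0
  cycle 0: PE[1][0] → acc 0, east 0, south 0
  cycle 0: PE[1][1] → acc 0, east 0, south 0
  cycle 1: PE[0][1] → acc 18, east 9, south 2
  cycle 1: PE[1][0] → acc 28, east 4, south 7
  cycle 1: PE[1][1] → acc 0, east 0, south 0
  cycle 2: PE[0][1] → acc 54, east 9, south 4
  cycle 2: PE[1][0] → acc 77, east 7, south 7
  cycle 2: PE[1][1] → acc 8, east 4, south 2
  cycle 3: PE[0][1] → acc 103, east 7, south 7
  cycle 3: PE[1][0] → acc 93, east 8, south 2
  cycle 3: PE[1][1] → acc 36, east 7, south 4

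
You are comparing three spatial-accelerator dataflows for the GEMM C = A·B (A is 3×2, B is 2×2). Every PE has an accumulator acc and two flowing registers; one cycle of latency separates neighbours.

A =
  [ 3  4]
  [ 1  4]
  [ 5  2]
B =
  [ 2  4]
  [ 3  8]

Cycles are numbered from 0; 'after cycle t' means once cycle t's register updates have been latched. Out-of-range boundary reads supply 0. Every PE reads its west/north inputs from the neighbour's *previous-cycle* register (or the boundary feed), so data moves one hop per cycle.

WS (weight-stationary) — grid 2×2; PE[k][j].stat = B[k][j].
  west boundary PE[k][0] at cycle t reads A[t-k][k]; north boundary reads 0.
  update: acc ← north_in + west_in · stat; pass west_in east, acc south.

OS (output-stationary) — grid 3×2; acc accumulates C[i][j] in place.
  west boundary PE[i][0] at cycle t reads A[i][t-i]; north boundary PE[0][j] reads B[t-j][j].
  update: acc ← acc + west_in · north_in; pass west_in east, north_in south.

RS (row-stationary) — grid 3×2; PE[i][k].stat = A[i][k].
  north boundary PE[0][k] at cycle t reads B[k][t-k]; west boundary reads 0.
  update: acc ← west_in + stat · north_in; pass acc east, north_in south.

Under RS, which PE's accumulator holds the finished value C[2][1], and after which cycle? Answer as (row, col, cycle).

(row, col, cycle) = (2, 1, 4)

RS — PE[2][1] is where C[2][1] collects:
  t=0 PE[2][1]: acc=0 h=0 v=0
  t=1 PE[2][1]: acc=0 h=0 v=0
  t=2 PE[2][1]: acc=0 h=0 v=0
  t=3 PE[2][1]: acc=16 h=16 v=3
  t=4 PE[2][1]: acc=36 h=36 v=8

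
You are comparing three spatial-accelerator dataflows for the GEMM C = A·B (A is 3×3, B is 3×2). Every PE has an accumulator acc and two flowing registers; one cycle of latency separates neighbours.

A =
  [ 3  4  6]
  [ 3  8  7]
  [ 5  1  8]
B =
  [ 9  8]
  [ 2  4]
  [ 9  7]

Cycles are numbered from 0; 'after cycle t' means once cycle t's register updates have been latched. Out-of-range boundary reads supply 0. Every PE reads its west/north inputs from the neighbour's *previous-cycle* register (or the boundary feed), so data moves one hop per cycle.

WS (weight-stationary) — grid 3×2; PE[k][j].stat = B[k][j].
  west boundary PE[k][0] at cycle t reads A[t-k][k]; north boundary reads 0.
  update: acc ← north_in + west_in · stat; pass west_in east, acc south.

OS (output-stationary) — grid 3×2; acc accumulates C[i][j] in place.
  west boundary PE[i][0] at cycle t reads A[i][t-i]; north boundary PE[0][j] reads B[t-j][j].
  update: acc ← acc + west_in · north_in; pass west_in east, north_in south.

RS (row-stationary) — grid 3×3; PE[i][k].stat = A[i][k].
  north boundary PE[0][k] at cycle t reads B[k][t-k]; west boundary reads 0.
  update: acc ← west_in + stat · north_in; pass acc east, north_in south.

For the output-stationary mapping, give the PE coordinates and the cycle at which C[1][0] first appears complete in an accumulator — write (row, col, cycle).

OS: C[1][0] accumulates in PE[1][0]:
  t=0 PE[1][0]: acc=0 h=0 v=0
  t=1 PE[1][0]: acc=27 h=3 v=9
  t=2 PE[1][0]: acc=43 h=8 v=2
  t=3 PE[1][0]: acc=106 h=7 v=9

(row, col, cycle) = (1, 0, 3)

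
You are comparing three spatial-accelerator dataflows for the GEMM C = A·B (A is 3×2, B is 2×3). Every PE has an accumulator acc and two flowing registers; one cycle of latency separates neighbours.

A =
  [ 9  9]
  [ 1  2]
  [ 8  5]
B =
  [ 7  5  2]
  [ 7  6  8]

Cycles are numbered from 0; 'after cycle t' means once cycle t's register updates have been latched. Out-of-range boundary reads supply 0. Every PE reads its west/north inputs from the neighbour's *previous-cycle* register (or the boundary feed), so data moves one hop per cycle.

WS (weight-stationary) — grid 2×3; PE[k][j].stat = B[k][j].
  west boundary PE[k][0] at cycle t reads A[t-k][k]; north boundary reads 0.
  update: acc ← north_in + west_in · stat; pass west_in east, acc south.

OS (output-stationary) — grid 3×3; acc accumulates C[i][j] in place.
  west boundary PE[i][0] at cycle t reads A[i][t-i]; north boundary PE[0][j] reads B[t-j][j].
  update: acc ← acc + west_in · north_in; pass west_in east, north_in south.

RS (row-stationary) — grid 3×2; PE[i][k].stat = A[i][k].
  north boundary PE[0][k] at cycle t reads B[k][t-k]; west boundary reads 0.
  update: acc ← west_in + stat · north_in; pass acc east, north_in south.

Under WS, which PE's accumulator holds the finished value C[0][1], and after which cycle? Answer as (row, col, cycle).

WS: C[0][1] accumulates in PE[1][1]:
  [0] (1,1) acc=0 (h:0 v:0)
  [1] (1,1) acc=0 (h:0 v:0)
  [2] (1,1) acc=99 (h:9 v:99)

(row, col, cycle) = (1, 1, 2)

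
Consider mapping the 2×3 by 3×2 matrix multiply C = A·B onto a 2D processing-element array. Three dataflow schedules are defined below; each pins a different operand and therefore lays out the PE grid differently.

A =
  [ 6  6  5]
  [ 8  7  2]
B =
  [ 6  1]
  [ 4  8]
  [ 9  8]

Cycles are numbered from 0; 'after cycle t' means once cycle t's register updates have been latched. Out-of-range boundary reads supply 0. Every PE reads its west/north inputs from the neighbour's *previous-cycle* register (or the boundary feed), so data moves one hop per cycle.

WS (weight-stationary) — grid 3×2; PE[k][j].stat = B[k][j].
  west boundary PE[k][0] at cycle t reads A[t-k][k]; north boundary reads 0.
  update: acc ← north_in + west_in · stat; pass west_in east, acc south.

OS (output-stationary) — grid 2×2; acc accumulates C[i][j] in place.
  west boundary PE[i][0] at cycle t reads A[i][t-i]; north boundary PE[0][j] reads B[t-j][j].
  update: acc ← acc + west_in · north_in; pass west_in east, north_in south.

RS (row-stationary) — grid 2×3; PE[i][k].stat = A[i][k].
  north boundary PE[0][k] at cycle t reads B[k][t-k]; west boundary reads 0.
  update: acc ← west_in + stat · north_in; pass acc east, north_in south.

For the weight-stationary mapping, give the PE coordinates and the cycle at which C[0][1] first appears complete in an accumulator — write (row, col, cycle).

WS: C[0][1] accumulates in PE[2][1]:
  step 0 · PE2,1: acc=0; fwd→0 fwd↓0
  step 1 · PE2,1: acc=0; fwd→0 fwd↓0
  step 2 · PE2,1: acc=0; fwd→0 fwd↓0
  step 3 · PE2,1: acc=94; fwd→5 fwd↓94

(row, col, cycle) = (2, 1, 3)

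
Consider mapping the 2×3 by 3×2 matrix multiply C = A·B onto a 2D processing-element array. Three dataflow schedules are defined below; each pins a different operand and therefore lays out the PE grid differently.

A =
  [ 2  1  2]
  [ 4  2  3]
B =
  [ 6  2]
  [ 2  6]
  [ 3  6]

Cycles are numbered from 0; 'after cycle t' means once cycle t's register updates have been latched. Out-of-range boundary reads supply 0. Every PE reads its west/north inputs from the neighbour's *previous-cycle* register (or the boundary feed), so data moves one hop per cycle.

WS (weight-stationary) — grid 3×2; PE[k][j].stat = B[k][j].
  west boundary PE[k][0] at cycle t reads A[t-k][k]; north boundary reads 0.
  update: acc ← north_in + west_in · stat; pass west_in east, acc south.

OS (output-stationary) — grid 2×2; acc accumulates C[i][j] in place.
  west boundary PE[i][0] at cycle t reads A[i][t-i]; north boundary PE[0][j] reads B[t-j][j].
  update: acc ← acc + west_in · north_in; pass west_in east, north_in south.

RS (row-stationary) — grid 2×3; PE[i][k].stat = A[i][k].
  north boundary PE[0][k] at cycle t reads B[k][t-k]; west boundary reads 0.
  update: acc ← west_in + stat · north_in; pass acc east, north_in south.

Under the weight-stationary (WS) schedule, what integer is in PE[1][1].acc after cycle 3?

PE[1][1].acc = 20

WS (3×2). Following PE[1][1] plus its west/north inputs:
  cycle 0: PE[0][1] → acc 0, east 0, south 0
  cycle 0: PE[1][0] → acc 0, east 0, south 0
  cycle 0: PE[1][1] → acc 0, east 0, south 0
  cycle 1: PE[0][1] → acc 4, east 2, south 4
  cycle 1: PE[1][0] → acc 14, east 1, south 14
  cycle 1: PE[1][1] → acc 0, east 0, south 0
  cycle 2: PE[0][1] → acc 8, east 4, south 8
  cycle 2: PE[1][0] → acc 28, east 2, south 28
  cycle 2: PE[1][1] → acc 10, east 1, south 10
  cycle 3: PE[0][1] → acc 0, east 0, south 0
  cycle 3: PE[1][0] → acc 0, east 0, south 0
  cycle 3: PE[1][1] → acc 20, east 2, south 20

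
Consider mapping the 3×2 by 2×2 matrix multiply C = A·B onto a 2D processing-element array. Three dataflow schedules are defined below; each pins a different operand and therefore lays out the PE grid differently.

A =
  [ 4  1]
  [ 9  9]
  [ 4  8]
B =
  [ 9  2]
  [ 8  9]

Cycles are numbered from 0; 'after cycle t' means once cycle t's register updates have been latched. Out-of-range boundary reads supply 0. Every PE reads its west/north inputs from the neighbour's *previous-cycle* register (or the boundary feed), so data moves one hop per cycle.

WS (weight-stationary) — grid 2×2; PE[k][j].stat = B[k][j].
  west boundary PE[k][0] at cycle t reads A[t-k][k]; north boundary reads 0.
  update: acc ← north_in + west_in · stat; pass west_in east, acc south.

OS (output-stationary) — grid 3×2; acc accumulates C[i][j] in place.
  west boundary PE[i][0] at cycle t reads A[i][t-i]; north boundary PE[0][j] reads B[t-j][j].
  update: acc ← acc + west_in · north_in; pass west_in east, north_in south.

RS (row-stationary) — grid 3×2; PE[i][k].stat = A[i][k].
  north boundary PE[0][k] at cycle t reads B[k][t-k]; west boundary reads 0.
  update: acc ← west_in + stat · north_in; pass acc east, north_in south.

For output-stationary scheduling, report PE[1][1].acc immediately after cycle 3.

PE[1][1].acc = 99

Tracing OS — 3×2 array, target PE[1][1]:
  t=0 PE[0][1]: acc=0 h=0 v=0
  t=0 PE[1][0]: acc=0 h=0 v=0
  t=0 PE[1][1]: acc=0 h=0 v=0
  t=1 PE[0][1]: acc=8 h=4 v=2
  t=1 PE[1][0]: acc=81 h=9 v=9
  t=1 PE[1][1]: acc=0 h=0 v=0
  t=2 PE[0][1]: acc=17 h=1 v=9
  t=2 PE[1][0]: acc=153 h=9 v=8
  t=2 PE[1][1]: acc=18 h=9 v=2
  t=3 PE[0][1]: acc=17 h=0 v=0
  t=3 PE[1][0]: acc=153 h=0 v=0
  t=3 PE[1][1]: acc=99 h=9 v=9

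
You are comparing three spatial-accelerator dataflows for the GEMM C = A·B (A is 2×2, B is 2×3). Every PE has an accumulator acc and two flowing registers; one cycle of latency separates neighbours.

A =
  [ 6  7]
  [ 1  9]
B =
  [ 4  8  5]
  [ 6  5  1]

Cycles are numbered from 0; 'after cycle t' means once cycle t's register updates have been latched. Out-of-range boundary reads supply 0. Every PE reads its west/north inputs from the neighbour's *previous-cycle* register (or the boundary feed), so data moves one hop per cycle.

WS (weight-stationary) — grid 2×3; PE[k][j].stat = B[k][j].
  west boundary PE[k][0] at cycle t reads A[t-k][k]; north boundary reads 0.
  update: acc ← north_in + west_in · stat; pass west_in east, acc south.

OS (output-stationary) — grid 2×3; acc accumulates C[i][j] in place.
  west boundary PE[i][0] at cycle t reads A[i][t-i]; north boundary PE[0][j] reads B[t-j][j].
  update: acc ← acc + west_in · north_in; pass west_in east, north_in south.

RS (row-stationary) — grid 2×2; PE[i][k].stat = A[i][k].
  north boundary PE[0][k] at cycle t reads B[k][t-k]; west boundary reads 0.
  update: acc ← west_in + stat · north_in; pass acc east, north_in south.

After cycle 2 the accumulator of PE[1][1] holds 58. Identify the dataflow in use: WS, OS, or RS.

dataflow = RS

— WS: 2×3; PE[1][1] trace:
  after 0 — PE[1][1] acc=0, pass-E 0, pass-S 0
  after 1 — PE[1][1] acc=0, pass-E 0, pass-S 0
  after 2 — PE[1][1] acc=83, pass-E 7, pass-S 83
— OS: 2×3; PE[1][1] trace:
  after 0 — PE[1][1] acc=0, pass-E 0, pass-S 0
  after 1 — PE[1][1] acc=0, pass-E 0, pass-S 0
  after 2 — PE[1][1] acc=8, pass-E 1, pass-S 8
— RS: 2×2; PE[1][1] trace:
  after 0 — PE[1][1] acc=0, pass-E 0, pass-S 0
  after 1 — PE[1][1] acc=0, pass-E 0, pass-S 0
  after 2 — PE[1][1] acc=58, pass-E 58, pass-S 6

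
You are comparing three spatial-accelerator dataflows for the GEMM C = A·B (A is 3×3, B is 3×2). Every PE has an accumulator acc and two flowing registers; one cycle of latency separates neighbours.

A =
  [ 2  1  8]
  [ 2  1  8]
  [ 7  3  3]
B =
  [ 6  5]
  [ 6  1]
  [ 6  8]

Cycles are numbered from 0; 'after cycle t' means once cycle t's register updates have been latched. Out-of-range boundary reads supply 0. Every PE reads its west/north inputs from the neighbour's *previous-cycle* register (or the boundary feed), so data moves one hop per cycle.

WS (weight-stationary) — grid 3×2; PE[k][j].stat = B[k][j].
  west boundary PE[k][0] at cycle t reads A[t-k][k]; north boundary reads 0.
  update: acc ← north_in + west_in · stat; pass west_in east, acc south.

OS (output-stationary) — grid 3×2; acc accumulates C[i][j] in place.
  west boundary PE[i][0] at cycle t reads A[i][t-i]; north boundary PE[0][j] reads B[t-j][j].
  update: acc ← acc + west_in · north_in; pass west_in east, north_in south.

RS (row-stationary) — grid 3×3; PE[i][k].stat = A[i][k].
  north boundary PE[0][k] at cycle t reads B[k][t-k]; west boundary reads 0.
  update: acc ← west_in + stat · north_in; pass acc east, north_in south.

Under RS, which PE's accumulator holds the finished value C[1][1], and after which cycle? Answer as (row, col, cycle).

Under RS, C[1][1] lands at PE[1][2]:
  t=0 PE[1][2]: acc=0 h=0 v=0
  t=1 PE[1][2]: acc=0 h=0 v=0
  t=2 PE[1][2]: acc=0 h=0 v=0
  t=3 PE[1][2]: acc=66 h=66 v=6
  t=4 PE[1][2]: acc=75 h=75 v=8

(row, col, cycle) = (1, 2, 4)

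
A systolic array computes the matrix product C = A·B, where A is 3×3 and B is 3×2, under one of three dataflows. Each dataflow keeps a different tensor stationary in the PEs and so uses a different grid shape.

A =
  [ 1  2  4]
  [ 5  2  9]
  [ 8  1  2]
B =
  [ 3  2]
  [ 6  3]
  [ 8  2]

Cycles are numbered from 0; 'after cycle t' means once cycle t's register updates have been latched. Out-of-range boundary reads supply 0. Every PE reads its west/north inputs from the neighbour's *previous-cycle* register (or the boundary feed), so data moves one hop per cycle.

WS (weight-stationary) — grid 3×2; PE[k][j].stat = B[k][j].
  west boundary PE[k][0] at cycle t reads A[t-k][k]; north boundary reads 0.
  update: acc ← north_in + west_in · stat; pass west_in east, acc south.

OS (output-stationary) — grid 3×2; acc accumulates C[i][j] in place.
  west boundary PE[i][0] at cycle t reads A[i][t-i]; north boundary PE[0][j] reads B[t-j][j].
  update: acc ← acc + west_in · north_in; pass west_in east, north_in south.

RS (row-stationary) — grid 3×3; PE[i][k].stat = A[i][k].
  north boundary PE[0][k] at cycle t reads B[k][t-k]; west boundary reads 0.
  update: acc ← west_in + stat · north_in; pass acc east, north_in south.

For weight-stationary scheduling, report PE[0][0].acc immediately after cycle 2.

WS (3×2). Following PE[0][0] plus its west/north inputs:
  0: (0,0).acc=3  regs=<1,3>
  1: (0,0).acc=15  regs=<5,15>
  2: (0,0).acc=24  regs=<8,24>

PE[0][0].acc = 24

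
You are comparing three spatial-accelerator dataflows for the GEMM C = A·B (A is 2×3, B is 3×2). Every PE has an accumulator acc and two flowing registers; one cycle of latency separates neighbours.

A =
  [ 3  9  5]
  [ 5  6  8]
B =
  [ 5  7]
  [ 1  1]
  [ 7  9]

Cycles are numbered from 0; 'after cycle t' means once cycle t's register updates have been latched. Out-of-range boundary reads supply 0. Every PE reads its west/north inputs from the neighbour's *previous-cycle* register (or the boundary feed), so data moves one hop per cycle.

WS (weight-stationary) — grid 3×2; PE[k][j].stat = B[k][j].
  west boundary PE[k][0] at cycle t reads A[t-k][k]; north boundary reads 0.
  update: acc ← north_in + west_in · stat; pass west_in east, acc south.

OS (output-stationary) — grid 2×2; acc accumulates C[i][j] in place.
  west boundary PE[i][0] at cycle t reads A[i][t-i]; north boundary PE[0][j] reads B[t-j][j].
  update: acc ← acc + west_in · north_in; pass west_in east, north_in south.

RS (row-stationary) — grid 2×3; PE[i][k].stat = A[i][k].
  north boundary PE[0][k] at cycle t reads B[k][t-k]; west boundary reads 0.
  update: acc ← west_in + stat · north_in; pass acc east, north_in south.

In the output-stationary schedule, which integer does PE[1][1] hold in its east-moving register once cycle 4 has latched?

register = 8

Tracing OS — 2×2 array, target PE[1][1]:
  step 0 · PE0,1: acc=0; fwd→0 fwd↓0
  step 0 · PE1,0: acc=0; fwd→0 fwd↓0
  step 0 · PE1,1: acc=0; fwd→0 fwd↓0
  step 1 · PE0,1: acc=21; fwd→3 fwd↓7
  step 1 · PE1,0: acc=25; fwd→5 fwd↓5
  step 1 · PE1,1: acc=0; fwd→0 fwd↓0
  step 2 · PE0,1: acc=30; fwd→9 fwd↓1
  step 2 · PE1,0: acc=31; fwd→6 fwd↓1
  step 2 · PE1,1: acc=35; fwd→5 fwd↓7
  step 3 · PE0,1: acc=75; fwd→5 fwd↓9
  step 3 · PE1,0: acc=87; fwd→8 fwd↓7
  step 3 · PE1,1: acc=41; fwd→6 fwd↓1
  step 4 · PE0,1: acc=75; fwd→0 fwd↓0
  step 4 · PE1,0: acc=87; fwd→0 fwd↓0
  step 4 · PE1,1: acc=113; fwd→8 fwd↓9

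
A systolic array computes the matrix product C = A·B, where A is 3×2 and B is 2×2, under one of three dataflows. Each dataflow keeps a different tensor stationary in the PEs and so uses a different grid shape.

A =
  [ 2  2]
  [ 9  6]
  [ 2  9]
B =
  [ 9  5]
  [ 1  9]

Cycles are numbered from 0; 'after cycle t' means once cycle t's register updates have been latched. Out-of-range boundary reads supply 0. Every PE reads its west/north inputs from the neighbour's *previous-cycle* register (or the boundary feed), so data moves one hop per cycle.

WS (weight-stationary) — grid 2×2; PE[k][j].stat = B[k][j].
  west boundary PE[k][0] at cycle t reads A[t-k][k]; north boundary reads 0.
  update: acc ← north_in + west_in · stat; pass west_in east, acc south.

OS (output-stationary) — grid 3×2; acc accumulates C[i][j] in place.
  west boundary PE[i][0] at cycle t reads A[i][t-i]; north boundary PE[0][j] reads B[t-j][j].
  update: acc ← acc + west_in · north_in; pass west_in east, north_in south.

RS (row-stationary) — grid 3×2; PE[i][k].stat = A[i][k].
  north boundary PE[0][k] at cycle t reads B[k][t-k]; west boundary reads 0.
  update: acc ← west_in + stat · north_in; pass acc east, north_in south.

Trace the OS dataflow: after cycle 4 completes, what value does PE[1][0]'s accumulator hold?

OS 3×2: PE[1][0] cycle-by-cycle (with neighbour feeds):
  c0 r0c0: 18 / 2 / 9
  c0 r1c0: 0 / 0 / 0
  c1 r0c0: 20 / 2 / 1
  c1 r1c0: 81 / 9 / 9
  c2 r0c0: 20 / 0 / 0
  c2 r1c0: 87 / 6 / 1
  c3 r0c0: 20 / 0 / 0
  c3 r1c0: 87 / 0 / 0
  c4 r0c0: 20 / 0 / 0
  c4 r1c0: 87 / 0 / 0

PE[1][0].acc = 87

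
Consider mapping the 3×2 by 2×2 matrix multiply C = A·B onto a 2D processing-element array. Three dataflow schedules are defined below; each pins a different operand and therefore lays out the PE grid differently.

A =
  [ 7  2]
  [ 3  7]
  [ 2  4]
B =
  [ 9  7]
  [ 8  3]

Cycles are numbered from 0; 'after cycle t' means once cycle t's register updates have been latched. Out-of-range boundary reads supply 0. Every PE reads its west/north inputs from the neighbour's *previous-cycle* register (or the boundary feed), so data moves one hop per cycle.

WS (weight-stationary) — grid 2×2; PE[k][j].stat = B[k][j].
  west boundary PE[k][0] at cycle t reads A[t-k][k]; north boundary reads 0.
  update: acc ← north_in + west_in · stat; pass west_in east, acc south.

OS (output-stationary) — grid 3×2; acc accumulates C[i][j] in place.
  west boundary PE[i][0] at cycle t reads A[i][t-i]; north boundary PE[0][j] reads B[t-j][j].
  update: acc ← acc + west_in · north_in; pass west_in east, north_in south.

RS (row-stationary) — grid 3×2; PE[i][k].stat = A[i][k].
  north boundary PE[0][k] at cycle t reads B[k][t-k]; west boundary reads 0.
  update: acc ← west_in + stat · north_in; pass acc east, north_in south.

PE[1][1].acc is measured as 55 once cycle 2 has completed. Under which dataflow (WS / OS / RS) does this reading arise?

Under WS (2×2), PE[1][1]:
  @0  [1,1]  acc 0  |  →0  ↓0
  @1  [1,1]  acc 0  |  →0  ↓0
  @2  [1,1]  acc 55  |  →2  ↓55
Under OS (3×2), PE[1][1]:
  @0  [1,1]  acc 0  |  →0  ↓0
  @1  [1,1]  acc 0  |  →0  ↓0
  @2  [1,1]  acc 21  |  →3  ↓7
Under RS (3×2), PE[1][1]:
  @0  [1,1]  acc 0  |  →0  ↓0
  @1  [1,1]  acc 0  |  →0  ↓0
  @2  [1,1]  acc 83  |  →83  ↓8

dataflow = WS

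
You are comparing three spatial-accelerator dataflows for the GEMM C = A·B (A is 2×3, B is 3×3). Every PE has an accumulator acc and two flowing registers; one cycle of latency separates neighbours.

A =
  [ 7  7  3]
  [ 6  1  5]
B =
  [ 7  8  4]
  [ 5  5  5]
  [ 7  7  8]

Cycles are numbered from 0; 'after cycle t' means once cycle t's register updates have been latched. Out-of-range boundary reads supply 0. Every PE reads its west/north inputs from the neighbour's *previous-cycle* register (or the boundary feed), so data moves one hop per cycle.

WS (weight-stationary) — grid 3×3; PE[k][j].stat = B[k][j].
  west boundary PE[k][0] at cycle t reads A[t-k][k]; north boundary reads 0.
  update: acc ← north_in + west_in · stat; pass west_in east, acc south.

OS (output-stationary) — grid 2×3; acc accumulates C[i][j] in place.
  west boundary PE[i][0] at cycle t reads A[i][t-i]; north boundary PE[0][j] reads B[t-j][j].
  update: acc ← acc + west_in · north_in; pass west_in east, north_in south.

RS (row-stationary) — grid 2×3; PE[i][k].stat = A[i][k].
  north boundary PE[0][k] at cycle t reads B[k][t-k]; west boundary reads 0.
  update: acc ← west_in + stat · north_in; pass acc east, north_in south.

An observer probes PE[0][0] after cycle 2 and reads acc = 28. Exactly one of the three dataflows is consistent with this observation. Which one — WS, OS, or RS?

dataflow = RS

— WS: 3×3; PE[0][0] trace:
  [0] (0,0) acc=49 (h:7 v:49)
  [1] (0,0) acc=42 (h:6 v:42)
  [2] (0,0) acc=0 (h:0 v:0)
— OS: 2×3; PE[0][0] trace:
  [0] (0,0) acc=49 (h:7 v:7)
  [1] (0,0) acc=84 (h:7 v:5)
  [2] (0,0) acc=105 (h:3 v:7)
— RS: 2×3; PE[0][0] trace:
  [0] (0,0) acc=49 (h:49 v:7)
  [1] (0,0) acc=56 (h:56 v:8)
  [2] (0,0) acc=28 (h:28 v:4)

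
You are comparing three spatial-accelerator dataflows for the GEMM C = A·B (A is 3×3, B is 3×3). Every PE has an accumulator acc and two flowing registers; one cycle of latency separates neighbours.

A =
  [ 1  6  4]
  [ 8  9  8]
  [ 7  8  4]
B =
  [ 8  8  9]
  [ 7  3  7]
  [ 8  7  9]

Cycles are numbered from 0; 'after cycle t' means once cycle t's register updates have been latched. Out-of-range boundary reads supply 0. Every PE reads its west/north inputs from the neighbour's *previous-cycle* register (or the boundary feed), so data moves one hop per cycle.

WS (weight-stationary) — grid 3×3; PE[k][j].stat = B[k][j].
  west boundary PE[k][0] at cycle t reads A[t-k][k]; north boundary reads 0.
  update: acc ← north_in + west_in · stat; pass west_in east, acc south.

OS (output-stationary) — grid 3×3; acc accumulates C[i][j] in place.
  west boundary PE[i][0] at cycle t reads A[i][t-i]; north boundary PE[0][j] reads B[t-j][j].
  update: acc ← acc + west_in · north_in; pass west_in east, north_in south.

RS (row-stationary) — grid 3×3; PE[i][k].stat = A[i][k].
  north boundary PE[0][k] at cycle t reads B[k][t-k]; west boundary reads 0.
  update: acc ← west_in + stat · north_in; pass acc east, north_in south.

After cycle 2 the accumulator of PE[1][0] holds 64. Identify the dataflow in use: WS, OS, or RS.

WS (3×3 grid), PE[1][0]:
  step 0 · PE1,0: acc=0; fwd→0 fwd↓0
  step 1 · PE1,0: acc=50; fwd→6 fwd↓50
  step 2 · PE1,0: acc=127; fwd→9 fwd↓127
OS (3×3 grid), PE[1][0]:
  step 0 · PE1,0: acc=0; fwd→0 fwd↓0
  step 1 · PE1,0: acc=64; fwd→8 fwd↓8
  step 2 · PE1,0: acc=127; fwd→9 fwd↓7
RS (3×3 grid), PE[1][0]:
  step 0 · PE1,0: acc=0; fwd→0 fwd↓0
  step 1 · PE1,0: acc=64; fwd→64 fwd↓8
  step 2 · PE1,0: acc=64; fwd→64 fwd↓8

dataflow = RS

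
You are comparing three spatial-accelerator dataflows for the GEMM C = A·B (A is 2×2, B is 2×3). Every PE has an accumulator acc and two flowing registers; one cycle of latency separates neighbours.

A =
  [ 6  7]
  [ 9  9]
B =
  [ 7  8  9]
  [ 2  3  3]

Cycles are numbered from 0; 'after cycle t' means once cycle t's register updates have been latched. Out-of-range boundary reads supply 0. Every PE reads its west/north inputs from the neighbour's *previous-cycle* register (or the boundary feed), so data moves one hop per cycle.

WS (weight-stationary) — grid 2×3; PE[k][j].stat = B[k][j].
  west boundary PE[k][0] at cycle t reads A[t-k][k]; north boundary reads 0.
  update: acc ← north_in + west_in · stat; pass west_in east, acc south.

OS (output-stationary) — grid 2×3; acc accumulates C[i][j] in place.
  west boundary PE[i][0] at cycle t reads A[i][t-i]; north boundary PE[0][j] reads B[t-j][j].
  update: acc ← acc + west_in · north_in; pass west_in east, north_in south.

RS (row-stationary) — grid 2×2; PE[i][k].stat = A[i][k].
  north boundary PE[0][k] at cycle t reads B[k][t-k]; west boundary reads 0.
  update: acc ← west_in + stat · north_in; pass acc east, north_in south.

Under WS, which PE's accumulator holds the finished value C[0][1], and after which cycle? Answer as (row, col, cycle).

(row, col, cycle) = (1, 1, 2)

WS — PE[1][1] is where C[0][1] collects:
  cycle 0: PE[1][1] → acc 0, east 0, south 0
  cycle 1: PE[1][1] → acc 0, east 0, south 0
  cycle 2: PE[1][1] → acc 69, east 7, south 69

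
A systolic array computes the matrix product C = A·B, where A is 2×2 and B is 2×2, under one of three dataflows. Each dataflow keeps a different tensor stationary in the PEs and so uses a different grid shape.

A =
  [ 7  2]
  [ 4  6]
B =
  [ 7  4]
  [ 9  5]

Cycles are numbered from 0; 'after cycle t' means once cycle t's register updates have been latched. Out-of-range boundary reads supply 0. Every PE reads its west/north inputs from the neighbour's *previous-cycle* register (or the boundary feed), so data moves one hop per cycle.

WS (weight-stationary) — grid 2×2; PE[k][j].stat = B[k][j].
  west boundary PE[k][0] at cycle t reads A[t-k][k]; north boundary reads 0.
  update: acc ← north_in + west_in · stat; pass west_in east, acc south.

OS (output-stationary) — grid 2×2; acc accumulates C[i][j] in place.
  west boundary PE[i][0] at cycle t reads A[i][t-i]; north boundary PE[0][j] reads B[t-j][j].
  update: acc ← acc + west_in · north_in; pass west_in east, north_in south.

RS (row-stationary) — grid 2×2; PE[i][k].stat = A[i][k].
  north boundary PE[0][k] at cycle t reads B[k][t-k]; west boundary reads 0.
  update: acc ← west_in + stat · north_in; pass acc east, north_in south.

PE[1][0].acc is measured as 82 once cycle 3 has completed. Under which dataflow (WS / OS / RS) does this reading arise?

dataflow = OS

WS [2×2] PE[1][0] across cycles:
  @0  [1,0]  acc 0  |  →0  ↓0
  @1  [1,0]  acc 67  |  →2  ↓67
  @2  [1,0]  acc 82  |  →6  ↓82
  @3  [1,0]  acc 0  |  →0  ↓0
OS [2×2] PE[1][0] across cycles:
  @0  [1,0]  acc 0  |  →0  ↓0
  @1  [1,0]  acc 28  |  →4  ↓7
  @2  [1,0]  acc 82  |  →6  ↓9
  @3  [1,0]  acc 82  |  →0  ↓0
RS [2×2] PE[1][0] across cycles:
  @0  [1,0]  acc 0  |  →0  ↓0
  @1  [1,0]  acc 28  |  →28  ↓7
  @2  [1,0]  acc 16  |  →16  ↓4
  @3  [1,0]  acc 0  |  →0  ↓0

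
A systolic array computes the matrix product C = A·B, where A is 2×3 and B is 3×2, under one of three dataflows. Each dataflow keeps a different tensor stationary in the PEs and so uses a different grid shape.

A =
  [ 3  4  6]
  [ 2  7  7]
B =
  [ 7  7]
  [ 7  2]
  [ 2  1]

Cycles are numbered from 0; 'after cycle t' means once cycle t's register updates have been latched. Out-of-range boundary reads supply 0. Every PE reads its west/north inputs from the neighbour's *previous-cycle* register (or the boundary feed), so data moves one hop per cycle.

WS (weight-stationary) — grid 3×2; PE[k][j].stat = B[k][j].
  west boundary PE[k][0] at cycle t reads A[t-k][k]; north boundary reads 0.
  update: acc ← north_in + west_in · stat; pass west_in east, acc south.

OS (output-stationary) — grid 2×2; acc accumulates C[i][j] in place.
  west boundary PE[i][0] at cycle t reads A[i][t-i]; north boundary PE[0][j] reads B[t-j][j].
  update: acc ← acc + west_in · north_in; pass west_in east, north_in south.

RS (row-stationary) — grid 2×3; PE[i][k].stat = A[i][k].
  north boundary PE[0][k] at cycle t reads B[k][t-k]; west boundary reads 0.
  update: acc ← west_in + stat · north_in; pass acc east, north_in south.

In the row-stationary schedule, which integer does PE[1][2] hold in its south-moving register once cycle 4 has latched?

register = 1

RS (2×3). Following PE[1][2] plus its west/north inputs:
  c0 r0c2: 0 / 0 / 0
  c0 r1c1: 0 / 0 / 0
  c0 r1c2: 0 / 0 / 0
  c1 r0c2: 0 / 0 / 0
  c1 r1c1: 0 / 0 / 0
  c1 r1c2: 0 / 0 / 0
  c2 r0c2: 61 / 61 / 2
  c2 r1c1: 63 / 63 / 7
  c2 r1c2: 0 / 0 / 0
  c3 r0c2: 35 / 35 / 1
  c3 r1c1: 28 / 28 / 2
  c3 r1c2: 77 / 77 / 2
  c4 r0c2: 0 / 0 / 0
  c4 r1c1: 0 / 0 / 0
  c4 r1c2: 35 / 35 / 1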